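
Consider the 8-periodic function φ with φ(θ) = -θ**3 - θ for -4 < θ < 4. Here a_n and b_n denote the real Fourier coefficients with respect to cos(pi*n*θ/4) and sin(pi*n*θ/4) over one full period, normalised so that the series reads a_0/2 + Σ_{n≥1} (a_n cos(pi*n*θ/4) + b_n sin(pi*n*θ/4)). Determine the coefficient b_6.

b_6 = 1/4 ∫_{-4}^{4} φ(θ) sin(3*pi*θ/2) dθ.
φ is odd and sin(3*pi*θ/2) is odd, so the integrand is even and b_6 = 1/2 ∫_0^{4} φ(θ) sin(3*pi*θ/2) dθ.
Integrating by parts three times (tabular method), an antiderivative of (-θ**3 - θ) sin(3*pi*θ/2) is 2*θ**3*cos(3*pi*θ/2)/(3*pi) - 4*θ**2*sin(3*pi*θ/2)/(3*pi**2) - 16*θ*cos(3*pi*θ/2)/(9*pi**3) + 2*θ*cos(3*pi*θ/2)/(3*pi) - 4*sin(3*pi*θ/2)/(9*pi**2) + 32*sin(3*pi*θ/2)/(27*pi**4); evaluating from 0 to 4: ∫_{0}^{4} (-θ**3 - θ) sin(3*pi*θ/2) dθ = (8*(-8 + 51*pi**2)/(9*pi**3)) - (0) = 8*(-8 + 51*pi**2)/(9*pi**3).
Hence b_6 = (1/2)·(8*(-8 + 51*pi**2)/(9*pi**3)) = 4*(-8 + 51*pi**2)/(9*pi**3).

4*(-8 + 51*pi**2)/(9*pi**3)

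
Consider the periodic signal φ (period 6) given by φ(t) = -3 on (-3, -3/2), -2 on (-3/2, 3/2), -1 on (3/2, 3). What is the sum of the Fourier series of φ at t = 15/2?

t = 15/2 differs from t = 3/2 by 1 full period(s), and the series is 6-periodic.
At t = 3/2 the one-sided limits are φ(3/2^-) = -2 and φ(3/2^+) = -1.
By Dirichlet's theorem the series converges to their average, [(-2) + (-1)]/2 = -3/2.

-3/2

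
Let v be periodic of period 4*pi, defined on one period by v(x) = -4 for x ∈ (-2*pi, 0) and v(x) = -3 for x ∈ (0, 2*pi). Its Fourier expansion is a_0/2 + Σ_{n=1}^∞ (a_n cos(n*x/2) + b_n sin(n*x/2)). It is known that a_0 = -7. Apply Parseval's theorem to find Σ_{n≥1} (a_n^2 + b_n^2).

1/2

Parseval: a_0^2/2 + Σ_{n≥1} (a_n^2+b_n^2) = (1/(2*pi)) ∫_{-2*pi}^{2*pi} v(x)^2 dx = 25.
Subtract a_0^2/2 = 49/2: Σ (a_n^2+b_n^2) = 1/2.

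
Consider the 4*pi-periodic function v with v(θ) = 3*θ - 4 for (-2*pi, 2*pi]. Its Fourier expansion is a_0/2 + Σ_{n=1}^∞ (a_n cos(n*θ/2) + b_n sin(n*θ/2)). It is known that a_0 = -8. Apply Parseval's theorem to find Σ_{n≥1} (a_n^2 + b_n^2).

24*pi**2

Parseval: a_0^2/2 + Σ_{n≥1} (a_n^2+b_n^2) = (1/(2*pi)) ∫_{-2*pi}^{2*pi} v(θ)^2 dθ = 32 + 24*pi**2.
Subtract a_0^2/2 = 32: Σ (a_n^2+b_n^2) = 24*pi**2.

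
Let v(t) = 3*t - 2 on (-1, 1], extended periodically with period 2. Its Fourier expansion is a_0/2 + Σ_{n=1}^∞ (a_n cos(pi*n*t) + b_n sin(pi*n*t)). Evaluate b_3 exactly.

b_3 = ∫_{-1}^{1} v(t) sin(3*pi*t) dt.
Integrating by parts (boundary term plus one more integral), an antiderivative of (3*t - 2) sin(3*pi*t) is -t*cos(3*pi*t)/pi + sin(3*pi*t)/(3*pi**2) + 2*cos(3*pi*t)/(3*pi); evaluating from -1 to 1: ∫_{-1}^{1} (3*t - 2) sin(3*pi*t) dt = (1/(3*pi)) - (-5/(3*pi)) = 2/pi.
Hence b_3 = 2/pi.

2/pi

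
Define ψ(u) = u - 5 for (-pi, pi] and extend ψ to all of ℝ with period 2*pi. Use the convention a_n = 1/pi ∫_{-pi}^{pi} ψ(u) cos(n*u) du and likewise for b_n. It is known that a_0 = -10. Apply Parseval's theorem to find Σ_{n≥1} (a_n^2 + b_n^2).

2*pi**2/3

Parseval: a_0^2/2 + Σ_{n≥1} (a_n^2+b_n^2) = 1/pi ∫_{-pi}^{pi} ψ(u)^2 du = 2*pi**2/3 + 50.
Subtract a_0^2/2 = 50: Σ (a_n^2+b_n^2) = 2*pi**2/3.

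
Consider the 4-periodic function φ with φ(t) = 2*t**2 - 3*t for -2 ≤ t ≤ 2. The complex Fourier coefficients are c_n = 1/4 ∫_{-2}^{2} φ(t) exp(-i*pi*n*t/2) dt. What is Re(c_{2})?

Since φ is real-valued, Re(c_{2}) = 1/4 ∫_{-2}^{2} φ(t) cos(pi*t) dt = a_{2}/2.
Integrating by parts twice (tabular method), an antiderivative of (2*t**2 - 3*t) cos(pi*t) is 2*t**2*sin(pi*t)/pi - 3*t*sin(pi*t)/pi + 4*t*cos(pi*t)/pi**2 - 4*sin(pi*t)/pi**3 - 3*cos(pi*t)/pi**2; evaluating from -2 to 2: ∫_{-2}^{2} (2*t**2 - 3*t) cos(pi*t) dt = (5/pi**2) - (-11/pi**2) = 16/pi**2.
Hence Re(c_{2}) = (1/4)·(16/pi**2) = 4/pi**2.

4/pi**2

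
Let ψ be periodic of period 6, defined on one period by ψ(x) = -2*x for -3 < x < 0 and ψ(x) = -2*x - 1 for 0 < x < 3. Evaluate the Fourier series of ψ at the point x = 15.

-1/2

x = 15 differs from x = 3 by 2 full period(s), and the series is 6-periodic.
At x = 3 the one-sided limits are ψ(3^-) = -7 and ψ(3^+) = 6.
By Dirichlet's theorem the series converges to their average, [(-7) + (6)]/2 = -1/2.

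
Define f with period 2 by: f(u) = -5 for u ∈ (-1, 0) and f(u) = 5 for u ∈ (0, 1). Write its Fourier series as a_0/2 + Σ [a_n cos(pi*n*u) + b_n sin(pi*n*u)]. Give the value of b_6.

0

b_6 = ∫_{-1}^{1} f(u) sin(6*pi*u) du.
f is odd and sin(6*pi*u) is odd, so the integrand is even and b_6 = 2 ∫_0^{1} f(u) sin(6*pi*u) du.
Directly, an antiderivative of (5) sin(6*pi*u) is -5*cos(6*pi*u)/(6*pi); evaluating from 0 to 1: ∫_{0}^{1} (5) sin(6*pi*u) du = (-5/(6*pi)) - (-5/(6*pi)) = 0.
Hence b_6 = 2·(0) = 0.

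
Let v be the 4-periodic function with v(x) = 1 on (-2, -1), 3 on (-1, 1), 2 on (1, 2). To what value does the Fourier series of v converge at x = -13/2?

x = -13/2 differs from x = 3/2 by -2 full period(s), and the series is 4-periodic.
v is continuous at x = 3/2 with value 2, so the series converges to 2 there.

2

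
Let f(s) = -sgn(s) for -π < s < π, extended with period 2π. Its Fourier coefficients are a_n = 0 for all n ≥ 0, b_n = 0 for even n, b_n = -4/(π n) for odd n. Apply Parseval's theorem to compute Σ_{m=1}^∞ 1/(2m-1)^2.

pi**2/8

Parseval: Σ b_n^2 = (1/π) ∫_{-π}^{π} f(s)^2 ds = 2.
Only odd n contribute, with b_n^2 = 16/(π^2 n^2), so Σ_{m≥1} 1/(2m-1)^2 = π^2·(2)/16 = pi**2/8.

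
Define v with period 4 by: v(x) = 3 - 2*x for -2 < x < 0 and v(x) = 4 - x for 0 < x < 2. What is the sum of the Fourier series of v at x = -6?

x = -6 differs from x = -2 by -1 full period(s), and the series is 4-periodic.
At x = -2 the one-sided limits are v(-2^-) = 2 and v(-2^+) = 7.
By Dirichlet's theorem the series converges to their average, [(2) + (7)]/2 = 9/2.

9/2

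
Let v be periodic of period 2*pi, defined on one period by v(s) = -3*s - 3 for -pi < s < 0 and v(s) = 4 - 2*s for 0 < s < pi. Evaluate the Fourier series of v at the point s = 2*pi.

s = 2*pi differs from s = 0 by 1 full period(s), and the series is 2*pi-periodic.
At s = 0 the one-sided limits are v(0^-) = -3 and v(0^+) = 4.
By Dirichlet's theorem the series converges to their average, [(-3) + (4)]/2 = 1/2.

1/2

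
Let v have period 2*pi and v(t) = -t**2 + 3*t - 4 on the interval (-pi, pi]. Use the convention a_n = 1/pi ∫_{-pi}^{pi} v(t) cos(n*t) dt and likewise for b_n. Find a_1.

4

a_1 = 1/pi ∫_{-pi}^{pi} v(t) cos(t) dt.
Integrating by parts twice (tabular method), an antiderivative of (-t**2 + 3*t - 4) cos(t) is -t**2*sin(t) + 3*t*sin(t) - 2*t*cos(t) - 2*sin(t) + 3*cos(t); evaluating from -pi to pi: ∫_{-pi}^{pi} (-t**2 + 3*t - 4) cos(t) dt = (-3 + 2*pi) - (-2*pi - 3) = 4*pi.
Hence a_1 = (1/pi)·(4*pi) = 4.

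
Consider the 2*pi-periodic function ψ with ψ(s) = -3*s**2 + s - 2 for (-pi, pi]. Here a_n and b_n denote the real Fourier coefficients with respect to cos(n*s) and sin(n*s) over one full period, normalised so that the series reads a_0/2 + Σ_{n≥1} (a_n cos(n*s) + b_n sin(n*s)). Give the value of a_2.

a_2 = 1/pi ∫_{-pi}^{pi} ψ(s) cos(2*s) ds.
Integrating by parts twice (tabular method), an antiderivative of (-3*s**2 + s - 2) cos(2*s) is -3*s**2*sin(2*s)/2 + s*sin(2*s)/2 - 3*s*cos(2*s)/2 - sin(2*s)/4 + cos(2*s)/4; evaluating from -pi to pi: ∫_{-pi}^{pi} (-3*s**2 + s - 2) cos(2*s) ds = (1/4 - 3*pi/2) - (1/4 + 3*pi/2) = -3*pi.
Hence a_2 = (1/pi)·(-3*pi) = -3.

-3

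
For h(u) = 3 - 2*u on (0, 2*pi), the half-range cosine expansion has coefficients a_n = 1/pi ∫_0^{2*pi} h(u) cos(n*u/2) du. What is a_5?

a_5 = 1/pi ∫_0^{2*pi} (3 - 2*u) cos(5*u/2) du.
Integrating by parts (boundary term plus one more integral), an antiderivative of (3 - 2*u) cos(5*u/2) is -4*u*sin(5*u/2)/5 + 6*sin(5*u/2)/5 - 8*cos(5*u/2)/25; evaluating from 0 to 2*pi: ∫_{0}^{2*pi} (3 - 2*u) cos(5*u/2) du = (8/25) - (-8/25) = 16/25.
Hence a_5 = (1/pi)·(16/25) = 16/(25*pi).

16/(25*pi)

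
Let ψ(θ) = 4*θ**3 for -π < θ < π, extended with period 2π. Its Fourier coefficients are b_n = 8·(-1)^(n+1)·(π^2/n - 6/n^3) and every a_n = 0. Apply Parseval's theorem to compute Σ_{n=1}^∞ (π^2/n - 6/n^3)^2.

pi**6/14

Parseval: Σ b_n^2 = (1/π) ∫_{-π}^{π} ψ(θ)^2 dθ = 32*pi**6/7.
b_n^2 = 64·(π^2/n - 6/n^3)^2, so the sum equals (32*pi**6/7)/64 = pi**6/14.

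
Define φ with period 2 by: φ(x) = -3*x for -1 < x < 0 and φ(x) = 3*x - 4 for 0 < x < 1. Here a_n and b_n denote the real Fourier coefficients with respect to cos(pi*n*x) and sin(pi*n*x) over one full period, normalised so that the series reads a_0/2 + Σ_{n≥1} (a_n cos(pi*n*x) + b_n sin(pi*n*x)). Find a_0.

a_0 = ∫_{-1}^{1} φ(x) dx = -1.

-1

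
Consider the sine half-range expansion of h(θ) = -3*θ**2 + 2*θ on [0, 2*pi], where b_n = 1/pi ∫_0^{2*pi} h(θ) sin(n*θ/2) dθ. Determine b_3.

-8*pi + 32/(9*pi) + 8/3

b_3 = 1/pi ∫_0^{2*pi} (-3*θ**2 + 2*θ) sin(3*θ/2) dθ.
Integrating by parts twice (tabular method), an antiderivative of (-3*θ**2 + 2*θ) sin(3*θ/2) is 2*θ**2*cos(3*θ/2) - 8*θ*sin(3*θ/2)/3 - 4*θ*cos(3*θ/2)/3 + 8*sin(3*θ/2)/9 - 16*cos(3*θ/2)/9; evaluating from 0 to 2*pi: ∫_{0}^{2*pi} (-3*θ**2 + 2*θ) sin(3*θ/2) dθ = (-8*pi**2 + 16/9 + 8*pi/3) - (-16/9) = -8*pi**2 + 32/9 + 8*pi/3.
Hence b_3 = (1/pi)·(-8*pi**2 + 32/9 + 8*pi/3) = -8*pi + 32/(9*pi) + 8/3.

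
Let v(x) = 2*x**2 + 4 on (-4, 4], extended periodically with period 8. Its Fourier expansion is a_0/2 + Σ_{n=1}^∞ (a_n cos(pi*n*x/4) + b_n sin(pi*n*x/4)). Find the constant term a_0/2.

44/3

a_0 = 1/4 ∫_{-4}^{4} v(x) dx = 1/4 · (352/3) = 88/3.
So the constant term a_0/2 = 44/3.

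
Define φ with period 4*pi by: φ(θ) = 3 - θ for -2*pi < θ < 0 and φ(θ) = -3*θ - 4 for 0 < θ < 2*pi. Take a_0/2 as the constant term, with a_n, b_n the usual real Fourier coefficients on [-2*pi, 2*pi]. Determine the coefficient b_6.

4/3

b_6 = (1/(2*pi)) ∫_{-2*pi}^{2*pi} φ(θ) sin(3*θ) dθ.
Split the integral at the breakpoints.
Integrating by parts (boundary term plus one more integral), an antiderivative of (3 - θ) sin(3*θ) is θ*cos(3*θ)/3 - sin(3*θ)/9 - cos(3*θ); evaluating from -2*pi to 0: ∫_{-2*pi}^{0} (3 - θ) sin(3*θ) dθ = (-1) - (-2*pi/3 - 1) = 2*pi/3.
Integrating by parts (boundary term plus one more integral), an antiderivative of (-3*θ - 4) sin(3*θ) is θ*cos(3*θ) - sin(3*θ)/3 + 4*cos(3*θ)/3; evaluating from 0 to 2*pi: ∫_{0}^{2*pi} (-3*θ - 4) sin(3*θ) dθ = (4/3 + 2*pi) - (4/3) = 2*pi.
Summing the pieces and multiplying by (1/(2*pi)) gives b_6 = 4/3.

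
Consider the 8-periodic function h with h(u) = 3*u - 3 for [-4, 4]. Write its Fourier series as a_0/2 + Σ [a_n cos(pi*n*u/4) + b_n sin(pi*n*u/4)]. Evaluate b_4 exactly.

b_4 = 1/4 ∫_{-4}^{4} h(u) sin(pi*u) du.
Integrating by parts (boundary term plus one more integral), an antiderivative of (3*u - 3) sin(pi*u) is -3*u*cos(pi*u)/pi + 3*sin(pi*u)/pi**2 + 3*cos(pi*u)/pi; evaluating from -4 to 4: ∫_{-4}^{4} (3*u - 3) sin(pi*u) du = (-9/pi) - (15/pi) = -24/pi.
Hence b_4 = (1/4)·(-24/pi) = -6/pi.

-6/pi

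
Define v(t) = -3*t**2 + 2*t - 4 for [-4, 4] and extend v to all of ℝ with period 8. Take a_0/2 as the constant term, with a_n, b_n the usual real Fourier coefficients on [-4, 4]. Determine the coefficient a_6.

-16/(3*pi**2)

a_6 = 1/4 ∫_{-4}^{4} v(t) cos(3*pi*t/2) dt.
Integrating by parts twice (tabular method), an antiderivative of (-3*t**2 + 2*t - 4) cos(3*pi*t/2) is -2*t**2*sin(3*pi*t/2)/pi + 4*t*sin(3*pi*t/2)/(3*pi) - 8*t*cos(3*pi*t/2)/(3*pi**2) - 8*sin(3*pi*t/2)/(3*pi) + 16*sin(3*pi*t/2)/(9*pi**3) + 8*cos(3*pi*t/2)/(9*pi**2); evaluating from -4 to 4: ∫_{-4}^{4} (-3*t**2 + 2*t - 4) cos(3*pi*t/2) dt = (-88/(9*pi**2)) - (104/(9*pi**2)) = -64/(3*pi**2).
Hence a_6 = (1/4)·(-64/(3*pi**2)) = -16/(3*pi**2).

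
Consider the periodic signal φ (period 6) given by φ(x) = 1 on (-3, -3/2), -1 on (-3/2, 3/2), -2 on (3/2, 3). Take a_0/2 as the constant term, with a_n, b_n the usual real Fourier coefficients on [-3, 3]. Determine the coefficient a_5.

-1/(5*pi)

a_5 = 1/3 ∫_{-3}^{3} φ(x) cos(5*pi*x/3) dx.
Split the integral at the breakpoints.
Directly, an antiderivative of (1) cos(5*pi*x/3) is 3*sin(5*pi*x/3)/(5*pi); evaluating from -3 to -3/2: ∫_{-3}^{-3/2} (1) cos(5*pi*x/3) dx = (-3/(5*pi)) - (0) = -3/(5*pi).
Directly, an antiderivative of (-1) cos(5*pi*x/3) is -3*sin(5*pi*x/3)/(5*pi); evaluating from -3/2 to 3/2: ∫_{-3/2}^{3/2} (-1) cos(5*pi*x/3) dx = (-3/(5*pi)) - (3/(5*pi)) = -6/(5*pi).
Directly, an antiderivative of (-2) cos(5*pi*x/3) is -6*sin(5*pi*x/3)/(5*pi); evaluating from 3/2 to 3: ∫_{3/2}^{3} (-2) cos(5*pi*x/3) dx = (0) - (-6/(5*pi)) = 6/(5*pi).
Summing the pieces and multiplying by (1/3) gives a_5 = -1/(5*pi).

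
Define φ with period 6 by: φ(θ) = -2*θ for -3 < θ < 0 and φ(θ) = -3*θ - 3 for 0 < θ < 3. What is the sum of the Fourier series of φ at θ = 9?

θ = 9 differs from θ = -3 by 2 full period(s), and the series is 6-periodic.
At θ = -3 the one-sided limits are φ(-3^-) = -12 and φ(-3^+) = 6.
By Dirichlet's theorem the series converges to their average, [(-12) + (6)]/2 = -3.

-3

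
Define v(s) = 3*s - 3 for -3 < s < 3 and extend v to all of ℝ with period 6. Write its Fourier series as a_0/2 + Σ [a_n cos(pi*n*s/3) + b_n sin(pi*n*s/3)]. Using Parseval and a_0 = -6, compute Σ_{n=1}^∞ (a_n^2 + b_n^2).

54

Parseval: a_0^2/2 + Σ_{n≥1} (a_n^2+b_n^2) = 1/3 ∫_{-3}^{3} v(s)^2 ds = 72.
Subtract a_0^2/2 = 18: Σ (a_n^2+b_n^2) = 54.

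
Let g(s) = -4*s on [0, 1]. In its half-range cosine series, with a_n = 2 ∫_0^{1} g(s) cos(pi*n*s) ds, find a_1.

16/pi**2

a_1 = 2 ∫_0^{1} (-4*s) cos(pi*s) ds.
Integrating by parts (boundary term plus one more integral), an antiderivative of (-4*s) cos(pi*s) is -4*s*sin(pi*s)/pi - 4*cos(pi*s)/pi**2; evaluating from 0 to 1: ∫_{0}^{1} (-4*s) cos(pi*s) ds = (4/pi**2) - (-4/pi**2) = 8/pi**2.
Hence a_1 = 2·(8/pi**2) = 16/pi**2.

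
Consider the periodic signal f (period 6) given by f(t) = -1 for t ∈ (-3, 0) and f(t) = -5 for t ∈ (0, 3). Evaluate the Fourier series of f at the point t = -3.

At t = -3 the one-sided limits are f(-3^-) = -5 and f(-3^+) = -1.
By Dirichlet's theorem the series converges to their average, [(-5) + (-1)]/2 = -3.

-3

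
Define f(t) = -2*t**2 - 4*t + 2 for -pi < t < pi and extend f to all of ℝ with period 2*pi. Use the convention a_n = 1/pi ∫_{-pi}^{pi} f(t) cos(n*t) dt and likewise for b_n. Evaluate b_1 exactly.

-8

b_1 = 1/pi ∫_{-pi}^{pi} f(t) sin(t) dt.
Integrating by parts twice (tabular method), an antiderivative of (-2*t**2 - 4*t + 2) sin(t) is 2*t**2*cos(t) - 4*t*sin(t) + 4*t*cos(t) - 4*sin(t) - 6*cos(t); evaluating from -pi to pi: ∫_{-pi}^{pi} (-2*t**2 - 4*t + 2) sin(t) dt = (-2*pi**2 - 4*pi + 6) - (-2*pi**2 + 6 + 4*pi) = -8*pi.
Hence b_1 = (1/pi)·(-8*pi) = -8.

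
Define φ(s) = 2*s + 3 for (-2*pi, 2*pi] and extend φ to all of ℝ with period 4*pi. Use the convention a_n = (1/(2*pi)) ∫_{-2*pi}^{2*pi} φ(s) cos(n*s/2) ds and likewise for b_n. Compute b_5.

b_5 = (1/(2*pi)) ∫_{-2*pi}^{2*pi} φ(s) sin(5*s/2) ds.
Integrating by parts (boundary term plus one more integral), an antiderivative of (2*s + 3) sin(5*s/2) is -4*s*cos(5*s/2)/5 + 8*sin(5*s/2)/25 - 6*cos(5*s/2)/5; evaluating from -2*pi to 2*pi: ∫_{-2*pi}^{2*pi} (2*s + 3) sin(5*s/2) ds = (6/5 + 8*pi/5) - (6/5 - 8*pi/5) = 16*pi/5.
Hence b_5 = (1/(2*pi))·(16*pi/5) = 8/5.

8/5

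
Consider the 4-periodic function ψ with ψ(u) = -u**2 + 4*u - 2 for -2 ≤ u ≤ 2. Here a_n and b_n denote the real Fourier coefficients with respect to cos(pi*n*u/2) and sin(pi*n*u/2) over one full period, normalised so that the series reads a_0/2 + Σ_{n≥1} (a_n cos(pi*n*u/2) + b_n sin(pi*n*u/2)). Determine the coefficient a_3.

16/(9*pi**2)

a_3 = 1/2 ∫_{-2}^{2} ψ(u) cos(3*pi*u/2) du.
Integrating by parts twice (tabular method), an antiderivative of (-u**2 + 4*u - 2) cos(3*pi*u/2) is -2*u**2*sin(3*pi*u/2)/(3*pi) + 8*u*sin(3*pi*u/2)/(3*pi) - 8*u*cos(3*pi*u/2)/(9*pi**2) - 4*sin(3*pi*u/2)/(3*pi) + 16*sin(3*pi*u/2)/(27*pi**3) + 16*cos(3*pi*u/2)/(9*pi**2); evaluating from -2 to 2: ∫_{-2}^{2} (-u**2 + 4*u - 2) cos(3*pi*u/2) du = (0) - (-32/(9*pi**2)) = 32/(9*pi**2).
Hence a_3 = (1/2)·(32/(9*pi**2)) = 16/(9*pi**2).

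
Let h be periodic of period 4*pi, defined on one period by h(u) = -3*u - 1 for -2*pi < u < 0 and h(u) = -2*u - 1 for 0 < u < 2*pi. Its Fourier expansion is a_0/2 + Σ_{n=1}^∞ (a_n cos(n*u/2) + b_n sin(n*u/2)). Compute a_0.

a_0 = (1/(2*pi)) ∫_{-2*pi}^{2*pi} h(u) du = (1/(2*pi)) · (2*pi*(-2 + pi)) = -2 + pi.

-2 + pi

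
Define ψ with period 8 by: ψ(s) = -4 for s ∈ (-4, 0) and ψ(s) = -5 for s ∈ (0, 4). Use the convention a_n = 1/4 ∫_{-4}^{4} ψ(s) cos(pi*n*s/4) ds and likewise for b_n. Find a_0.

a_0 = 1/4 ∫_{-4}^{4} ψ(s) ds = 1/4 · (-36) = -9.

-9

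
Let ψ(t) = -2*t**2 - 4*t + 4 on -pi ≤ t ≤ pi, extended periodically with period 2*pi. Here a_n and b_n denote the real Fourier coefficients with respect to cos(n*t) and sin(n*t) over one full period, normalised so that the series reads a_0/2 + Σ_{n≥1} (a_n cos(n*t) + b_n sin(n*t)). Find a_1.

a_1 = 1/pi ∫_{-pi}^{pi} ψ(t) cos(t) dt.
Integrating by parts twice (tabular method), an antiderivative of (-2*t**2 - 4*t + 4) cos(t) is -2*t**2*sin(t) - 4*t*sin(t) - 4*t*cos(t) + 8*sin(t) - 4*cos(t); evaluating from -pi to pi: ∫_{-pi}^{pi} (-2*t**2 - 4*t + 4) cos(t) dt = (4 + 4*pi) - (4 - 4*pi) = 8*pi.
Hence a_1 = (1/pi)·(8*pi) = 8.

8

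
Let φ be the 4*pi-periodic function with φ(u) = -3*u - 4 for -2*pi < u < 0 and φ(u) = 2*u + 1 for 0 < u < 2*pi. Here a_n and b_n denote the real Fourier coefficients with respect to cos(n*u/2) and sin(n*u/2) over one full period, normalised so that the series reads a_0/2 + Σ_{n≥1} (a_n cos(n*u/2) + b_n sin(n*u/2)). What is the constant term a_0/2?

-3/2 + 5*pi/2

a_0 = (1/(2*pi)) ∫_{-2*pi}^{2*pi} φ(u) du = (1/(2*pi)) · (2*pi*(-3 + 5*pi)) = -3 + 5*pi.
So the constant term a_0/2 = -3/2 + 5*pi/2.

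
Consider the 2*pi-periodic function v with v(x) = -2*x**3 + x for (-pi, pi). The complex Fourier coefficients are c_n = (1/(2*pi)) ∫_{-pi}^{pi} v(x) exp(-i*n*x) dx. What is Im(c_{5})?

-37/125 + 2*pi**2/5

Since v is real-valued, Im(c_{5}) = -(1/(2*pi)) ∫_{-pi}^{pi} v(x) sin(5*x) dx = -b_{5}/2.
v is odd and sin(5*x) is odd, so the integrand is even: ∫_{-pi}^{pi} v(x) sin(5*x) dx = 2∫_0^{pi} v(x) sin(5*x) dx.
Integrating by parts three times (tabular method), an antiderivative of (-2*x**3 + x) sin(5*x) is 2*x**3*cos(5*x)/5 - 6*x**2*sin(5*x)/25 - 37*x*cos(5*x)/125 + 37*sin(5*x)/625; evaluating from 0 to pi: ∫_{0}^{pi} (-2*x**3 + x) sin(5*x) dx = (pi*(37 - 50*pi**2)/125) - (0) = pi*(37 - 50*pi**2)/125.
So ∫_{-pi}^{pi} v(x) sin(5*x) dx = 2*pi*(37 - 50*pi**2)/125.
Hence Im(c_{5}) = (-1/(2*pi))·(2*pi*(37 - 50*pi**2)/125) = -37/125 + 2*pi**2/5.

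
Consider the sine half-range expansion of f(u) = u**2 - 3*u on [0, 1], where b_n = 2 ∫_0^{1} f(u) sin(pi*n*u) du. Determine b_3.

4*(-9*pi**2 - 2)/(27*pi**3)

b_3 = 2 ∫_0^{1} (u**2 - 3*u) sin(3*pi*u) du.
Integrating by parts twice (tabular method), an antiderivative of (u**2 - 3*u) sin(3*pi*u) is -u**2*cos(3*pi*u)/(3*pi) + 2*u*sin(3*pi*u)/(9*pi**2) + u*cos(3*pi*u)/pi - sin(3*pi*u)/(3*pi**2) + 2*cos(3*pi*u)/(27*pi**3); evaluating from 0 to 1: ∫_{0}^{1} (u**2 - 3*u) sin(3*pi*u) du = (2*(-9*pi**2 - 1)/(27*pi**3)) - (2/(27*pi**3)) = 2*(-9*pi**2 - 2)/(27*pi**3).
Hence b_3 = 2·(2*(-9*pi**2 - 2)/(27*pi**3)) = 4*(-9*pi**2 - 2)/(27*pi**3).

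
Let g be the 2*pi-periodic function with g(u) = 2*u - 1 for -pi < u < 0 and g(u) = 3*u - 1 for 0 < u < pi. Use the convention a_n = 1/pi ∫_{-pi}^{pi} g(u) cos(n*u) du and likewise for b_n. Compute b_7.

b_7 = 1/pi ∫_{-pi}^{pi} g(u) sin(7*u) du.
Split the integral at the breakpoints.
Integrating by parts (boundary term plus one more integral), an antiderivative of (2*u - 1) sin(7*u) is -2*u*cos(7*u)/7 + 2*sin(7*u)/49 + cos(7*u)/7; evaluating from -pi to 0: ∫_{-pi}^{0} (2*u - 1) sin(7*u) du = (1/7) - (-2*pi/7 - 1/7) = 2/7 + 2*pi/7.
Integrating by parts (boundary term plus one more integral), an antiderivative of (3*u - 1) sin(7*u) is -3*u*cos(7*u)/7 + 3*sin(7*u)/49 + cos(7*u)/7; evaluating from 0 to pi: ∫_{0}^{pi} (3*u - 1) sin(7*u) du = (-1/7 + 3*pi/7) - (1/7) = -2/7 + 3*pi/7.
Summing the pieces and multiplying by (1/pi) gives b_7 = 5/7.

5/7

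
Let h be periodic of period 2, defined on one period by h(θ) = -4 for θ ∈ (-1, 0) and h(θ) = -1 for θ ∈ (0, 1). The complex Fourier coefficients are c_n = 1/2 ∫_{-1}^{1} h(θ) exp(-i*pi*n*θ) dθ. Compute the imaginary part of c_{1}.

-3/pi

Since h is real-valued, Im(c_{1}) = -1/2 ∫_{-1}^{1} h(θ) sin(pi*θ) dθ = -b_{1}/2.
Split the integral at the breakpoints.
Directly, an antiderivative of (-4) sin(pi*θ) is 4*cos(pi*θ)/pi; evaluating from -1 to 0: ∫_{-1}^{0} (-4) sin(pi*θ) dθ = (4/pi) - (-4/pi) = 8/pi.
Directly, an antiderivative of (-1) sin(pi*θ) is cos(pi*θ)/pi; evaluating from 0 to 1: ∫_{0}^{1} (-1) sin(pi*θ) dθ = (-1/pi) - (1/pi) = -2/pi.
So ∫_{-1}^{1} h(θ) sin(pi*θ) dθ = 6/pi.
Hence Im(c_{1}) = (-1/2)·(6/pi) = -3/pi.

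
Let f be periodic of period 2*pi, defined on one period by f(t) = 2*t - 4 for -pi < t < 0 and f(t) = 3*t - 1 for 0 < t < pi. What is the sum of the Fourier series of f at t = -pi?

At t = -pi the one-sided limits are f(-pi^-) = -1 + 3*pi and f(-pi^+) = -2*pi - 4.
By Dirichlet's theorem the series converges to their average, [(-1 + 3*pi) + (-2*pi - 4)]/2 = -5/2 + pi/2.

-5/2 + pi/2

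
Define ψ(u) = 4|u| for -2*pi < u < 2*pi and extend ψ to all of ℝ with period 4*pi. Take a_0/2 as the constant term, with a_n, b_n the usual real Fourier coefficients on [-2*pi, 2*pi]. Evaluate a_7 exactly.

a_7 = (1/(2*pi)) ∫_{-2*pi}^{2*pi} ψ(u) cos(7*u/2) du.
ψ is even and cos(7*u/2) is even, so the integrand is even and a_7 = 1/pi ∫_0^{2*pi} ψ(u) cos(7*u/2) du.
Integrating by parts (boundary term plus one more integral), an antiderivative of (4*u) cos(7*u/2) is 8*u*sin(7*u/2)/7 + 16*cos(7*u/2)/49; evaluating from 0 to 2*pi: ∫_{0}^{2*pi} (4*u) cos(7*u/2) du = (-16/49) - (16/49) = -32/49.
Hence a_7 = (1/pi)·(-32/49) = -32/(49*pi).

-32/(49*pi)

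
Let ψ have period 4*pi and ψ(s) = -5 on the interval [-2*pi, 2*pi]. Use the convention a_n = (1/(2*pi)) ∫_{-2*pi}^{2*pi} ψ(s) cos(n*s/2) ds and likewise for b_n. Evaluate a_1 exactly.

0

a_1 = (1/(2*pi)) ∫_{-2*pi}^{2*pi} ψ(s) cos(s/2) ds.
ψ is even and cos(s/2) is even, so the integrand is even and a_1 = 1/pi ∫_0^{2*pi} ψ(s) cos(s/2) ds.
Directly, an antiderivative of (-5) cos(s/2) is -10*sin(s/2); evaluating from 0 to 2*pi: ∫_{0}^{2*pi} (-5) cos(s/2) ds = (0) - (0) = 0.
Hence a_1 = (1/pi)·(0) = 0.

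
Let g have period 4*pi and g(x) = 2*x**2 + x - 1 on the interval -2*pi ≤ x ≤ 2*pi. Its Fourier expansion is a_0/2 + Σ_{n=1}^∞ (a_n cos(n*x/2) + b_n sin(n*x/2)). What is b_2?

-2

b_2 = (1/(2*pi)) ∫_{-2*pi}^{2*pi} g(x) sin(x) dx.
Integrating by parts twice (tabular method), an antiderivative of (2*x**2 + x - 1) sin(x) is -2*x**2*cos(x) + 4*x*sin(x) - x*cos(x) + sin(x) + 5*cos(x); evaluating from -2*pi to 2*pi: ∫_{-2*pi}^{2*pi} (2*x**2 + x - 1) sin(x) dx = (-8*pi**2 - 2*pi + 5) - (-8*pi**2 + 5 + 2*pi) = -4*pi.
Hence b_2 = (1/(2*pi))·(-4*pi) = -2.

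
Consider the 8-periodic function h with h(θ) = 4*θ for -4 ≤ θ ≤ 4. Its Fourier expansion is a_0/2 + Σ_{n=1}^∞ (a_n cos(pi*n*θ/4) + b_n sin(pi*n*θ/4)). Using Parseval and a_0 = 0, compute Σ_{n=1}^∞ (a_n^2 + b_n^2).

512/3

Parseval: a_0^2/2 + Σ_{n≥1} (a_n^2+b_n^2) = 1/4 ∫_{-4}^{4} h(θ)^2 dθ = 512/3.
Subtract a_0^2/2 = 0: Σ (a_n^2+b_n^2) = 512/3.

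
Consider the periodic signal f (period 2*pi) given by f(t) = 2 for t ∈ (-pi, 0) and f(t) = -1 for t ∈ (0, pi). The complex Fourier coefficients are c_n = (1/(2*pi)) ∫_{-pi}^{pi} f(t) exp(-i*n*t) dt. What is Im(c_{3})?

Since f is real-valued, Im(c_{3}) = -(1/(2*pi)) ∫_{-pi}^{pi} f(t) sin(3*t) dt = -b_{3}/2.
Split the integral at the breakpoints.
Directly, an antiderivative of (2) sin(3*t) is -2*cos(3*t)/3; evaluating from -pi to 0: ∫_{-pi}^{0} (2) sin(3*t) dt = (-2/3) - (2/3) = -4/3.
Directly, an antiderivative of (-1) sin(3*t) is cos(3*t)/3; evaluating from 0 to pi: ∫_{0}^{pi} (-1) sin(3*t) dt = (-1/3) - (1/3) = -2/3.
So ∫_{-pi}^{pi} f(t) sin(3*t) dt = -2.
Hence Im(c_{3}) = (-1/(2*pi))·(-2) = 1/pi.

1/pi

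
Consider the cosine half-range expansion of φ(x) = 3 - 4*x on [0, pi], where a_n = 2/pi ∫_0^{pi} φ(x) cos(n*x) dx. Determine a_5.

a_5 = 2/pi ∫_0^{pi} (3 - 4*x) cos(5*x) dx.
Integrating by parts (boundary term plus one more integral), an antiderivative of (3 - 4*x) cos(5*x) is -4*x*sin(5*x)/5 + 3*sin(5*x)/5 - 4*cos(5*x)/25; evaluating from 0 to pi: ∫_{0}^{pi} (3 - 4*x) cos(5*x) dx = (4/25) - (-4/25) = 8/25.
Hence a_5 = (2/pi)·(8/25) = 16/(25*pi).

16/(25*pi)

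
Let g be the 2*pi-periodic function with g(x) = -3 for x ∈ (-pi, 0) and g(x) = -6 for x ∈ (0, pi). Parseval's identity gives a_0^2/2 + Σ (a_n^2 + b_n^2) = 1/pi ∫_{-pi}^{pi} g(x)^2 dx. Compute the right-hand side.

1/pi ∫_{-pi}^{pi} g(x)^2 dx = 1/pi · (45*pi) = 45.

45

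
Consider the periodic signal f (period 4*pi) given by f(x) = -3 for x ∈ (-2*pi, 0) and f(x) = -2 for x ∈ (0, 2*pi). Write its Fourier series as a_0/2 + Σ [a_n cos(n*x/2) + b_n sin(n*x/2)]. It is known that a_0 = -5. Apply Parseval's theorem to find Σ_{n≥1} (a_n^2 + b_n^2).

1/2

Parseval: a_0^2/2 + Σ_{n≥1} (a_n^2+b_n^2) = (1/(2*pi)) ∫_{-2*pi}^{2*pi} f(x)^2 dx = 13.
Subtract a_0^2/2 = 25/2: Σ (a_n^2+b_n^2) = 1/2.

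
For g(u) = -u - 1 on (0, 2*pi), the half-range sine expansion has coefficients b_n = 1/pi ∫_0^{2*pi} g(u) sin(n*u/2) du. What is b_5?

b_5 = 1/pi ∫_0^{2*pi} (-u - 1) sin(5*u/2) du.
Integrating by parts (boundary term plus one more integral), an antiderivative of (-u - 1) sin(5*u/2) is 2*u*cos(5*u/2)/5 - 4*sin(5*u/2)/25 + 2*cos(5*u/2)/5; evaluating from 0 to 2*pi: ∫_{0}^{2*pi} (-u - 1) sin(5*u/2) du = (-4*pi/5 - 2/5) - (2/5) = -4*pi/5 - 4/5.
Hence b_5 = (1/pi)·(-4*pi/5 - 4/5) = 4*(-pi - 1)/(5*pi).

4*(-pi - 1)/(5*pi)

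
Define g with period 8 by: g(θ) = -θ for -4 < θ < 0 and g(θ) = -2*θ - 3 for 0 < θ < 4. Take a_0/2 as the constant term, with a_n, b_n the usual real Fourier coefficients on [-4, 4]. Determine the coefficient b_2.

b_2 = 1/4 ∫_{-4}^{4} g(θ) sin(pi*θ/2) dθ.
Split the integral at the breakpoints.
Integrating by parts (boundary term plus one more integral), an antiderivative of (-θ) sin(pi*θ/2) is 2*θ*cos(pi*θ/2)/pi - 4*sin(pi*θ/2)/pi**2; evaluating from -4 to 0: ∫_{-4}^{0} (-θ) sin(pi*θ/2) dθ = (0) - (-8/pi) = 8/pi.
Integrating by parts (boundary term plus one more integral), an antiderivative of (-2*θ - 3) sin(pi*θ/2) is 4*θ*cos(pi*θ/2)/pi - 8*sin(pi*θ/2)/pi**2 + 6*cos(pi*θ/2)/pi; evaluating from 0 to 4: ∫_{0}^{4} (-2*θ - 3) sin(pi*θ/2) dθ = (22/pi) - (6/pi) = 16/pi.
Summing the pieces and multiplying by (1/4) gives b_2 = 6/pi.

6/pi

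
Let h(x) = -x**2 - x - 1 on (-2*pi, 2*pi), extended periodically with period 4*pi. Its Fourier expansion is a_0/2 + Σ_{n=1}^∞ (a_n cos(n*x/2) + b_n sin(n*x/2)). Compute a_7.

16/49

a_7 = (1/(2*pi)) ∫_{-2*pi}^{2*pi} h(x) cos(7*x/2) dx.
Integrating by parts twice (tabular method), an antiderivative of (-x**2 - x - 1) cos(7*x/2) is -2*x**2*sin(7*x/2)/7 - 2*x*sin(7*x/2)/7 - 8*x*cos(7*x/2)/49 - 82*sin(7*x/2)/343 - 4*cos(7*x/2)/49; evaluating from -2*pi to 2*pi: ∫_{-2*pi}^{2*pi} (-x**2 - x - 1) cos(7*x/2) dx = (4/49 + 16*pi/49) - (4/49 - 16*pi/49) = 32*pi/49.
Hence a_7 = (1/(2*pi))·(32*pi/49) = 16/49.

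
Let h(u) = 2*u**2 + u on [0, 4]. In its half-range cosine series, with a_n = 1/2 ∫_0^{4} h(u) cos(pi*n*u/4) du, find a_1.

a_1 = 1/2 ∫_0^{4} (2*u**2 + u) cos(pi*u/4) du.
Integrating by parts twice (tabular method), an antiderivative of (2*u**2 + u) cos(pi*u/4) is 8*u**2*sin(pi*u/4)/pi + 4*u*sin(pi*u/4)/pi + 64*u*cos(pi*u/4)/pi**2 - 256*sin(pi*u/4)/pi**3 + 16*cos(pi*u/4)/pi**2; evaluating from 0 to 4: ∫_{0}^{4} (2*u**2 + u) cos(pi*u/4) du = (-272/pi**2) - (16/pi**2) = -288/pi**2.
Hence a_1 = (1/2)·(-288/pi**2) = -144/pi**2.

-144/pi**2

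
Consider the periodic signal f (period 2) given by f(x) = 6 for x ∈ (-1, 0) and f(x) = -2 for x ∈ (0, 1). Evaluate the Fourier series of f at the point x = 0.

At x = 0 the one-sided limits are f(0^-) = 6 and f(0^+) = -2.
By Dirichlet's theorem the series converges to their average, [(6) + (-2)]/2 = 2.

2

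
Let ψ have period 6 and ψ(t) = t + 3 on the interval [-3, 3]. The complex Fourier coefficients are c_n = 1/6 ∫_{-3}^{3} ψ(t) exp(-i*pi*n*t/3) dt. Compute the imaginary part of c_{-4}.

Since ψ is real-valued, Im(c_{-4}) = -1/6 ∫_{-3}^{3} ψ(t) sin(-4*pi*t/3) dt = b_{4}/2.
Integrating by parts (boundary term plus one more integral), an antiderivative of (t + 3) sin(-4*pi*t/3) is 3*t*cos(4*pi*t/3)/(4*pi) - 9*sin(4*pi*t/3)/(16*pi**2) + 9*cos(4*pi*t/3)/(4*pi); evaluating from -3 to 3: ∫_{-3}^{3} (t + 3) sin(-4*pi*t/3) dt = (9/(2*pi)) - (0) = 9/(2*pi).
Hence Im(c_{-4}) = (-1/6)·(9/(2*pi)) = -3/(4*pi).

-3/(4*pi)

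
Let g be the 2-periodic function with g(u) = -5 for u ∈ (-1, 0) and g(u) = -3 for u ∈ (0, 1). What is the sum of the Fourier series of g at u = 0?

At u = 0 the one-sided limits are g(0^-) = -5 and g(0^+) = -3.
By Dirichlet's theorem the series converges to their average, [(-5) + (-3)]/2 = -4.

-4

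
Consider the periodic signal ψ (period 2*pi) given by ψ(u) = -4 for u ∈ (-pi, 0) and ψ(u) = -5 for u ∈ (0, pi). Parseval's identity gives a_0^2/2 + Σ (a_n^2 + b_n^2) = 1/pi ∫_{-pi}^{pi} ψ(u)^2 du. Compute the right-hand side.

1/pi ∫_{-pi}^{pi} ψ(u)^2 du = 1/pi · (41*pi) = 41.

41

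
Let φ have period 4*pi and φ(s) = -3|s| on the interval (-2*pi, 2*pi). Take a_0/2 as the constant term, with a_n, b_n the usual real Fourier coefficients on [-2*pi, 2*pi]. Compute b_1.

b_1 = (1/(2*pi)) ∫_{-2*pi}^{2*pi} φ(s) sin(s/2) ds.
φ is even and sin(s/2) is odd, so the integrand is odd over a symmetric interval and the integral vanishes.

0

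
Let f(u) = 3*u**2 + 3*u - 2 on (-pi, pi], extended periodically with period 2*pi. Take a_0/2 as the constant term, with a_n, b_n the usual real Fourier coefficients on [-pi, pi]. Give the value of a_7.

-12/49

a_7 = 1/pi ∫_{-pi}^{pi} f(u) cos(7*u) du.
Integrating by parts twice (tabular method), an antiderivative of (3*u**2 + 3*u - 2) cos(7*u) is 3*u**2*sin(7*u)/7 + 3*u*sin(7*u)/7 + 6*u*cos(7*u)/49 - 104*sin(7*u)/343 + 3*cos(7*u)/49; evaluating from -pi to pi: ∫_{-pi}^{pi} (3*u**2 + 3*u - 2) cos(7*u) du = (-6*pi/49 - 3/49) - (-3/49 + 6*pi/49) = -12*pi/49.
Hence a_7 = (1/pi)·(-12*pi/49) = -12/49.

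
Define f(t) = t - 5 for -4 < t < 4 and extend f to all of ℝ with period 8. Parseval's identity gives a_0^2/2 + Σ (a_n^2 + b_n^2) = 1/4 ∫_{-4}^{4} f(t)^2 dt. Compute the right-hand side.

1/4 ∫_{-4}^{4} f(t)^2 dt = 1/4 · (728/3) = 182/3.

182/3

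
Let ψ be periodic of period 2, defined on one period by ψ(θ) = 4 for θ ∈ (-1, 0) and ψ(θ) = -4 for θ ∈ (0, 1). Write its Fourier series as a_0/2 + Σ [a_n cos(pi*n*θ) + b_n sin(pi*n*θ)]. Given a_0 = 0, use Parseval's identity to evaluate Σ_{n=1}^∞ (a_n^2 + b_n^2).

Parseval: a_0^2/2 + Σ_{n≥1} (a_n^2+b_n^2) = ∫_{-1}^{1} ψ(θ)^2 dθ = 32.
Subtract a_0^2/2 = 0: Σ (a_n^2+b_n^2) = 32.

32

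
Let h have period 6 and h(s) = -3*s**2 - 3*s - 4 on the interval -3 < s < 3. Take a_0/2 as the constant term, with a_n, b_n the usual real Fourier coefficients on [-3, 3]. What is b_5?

b_5 = 1/3 ∫_{-3}^{3} h(s) sin(5*pi*s/3) ds.
Integrating by parts twice (tabular method), an antiderivative of (-3*s**2 - 3*s - 4) sin(5*pi*s/3) is 9*s**2*cos(5*pi*s/3)/(5*pi) - 54*s*sin(5*pi*s/3)/(25*pi**2) + 9*s*cos(5*pi*s/3)/(5*pi) - 27*sin(5*pi*s/3)/(25*pi**2) - 162*cos(5*pi*s/3)/(125*pi**3) + 12*cos(5*pi*s/3)/(5*pi); evaluating from -3 to 3: ∫_{-3}^{3} (-3*s**2 - 3*s - 4) sin(5*pi*s/3) ds = (-24/pi + 162/(125*pi**3)) - (6*(27 - 275*pi**2)/(125*pi**3)) = -54/(5*pi).
Hence b_5 = (1/3)·(-54/(5*pi)) = -18/(5*pi).

-18/(5*pi)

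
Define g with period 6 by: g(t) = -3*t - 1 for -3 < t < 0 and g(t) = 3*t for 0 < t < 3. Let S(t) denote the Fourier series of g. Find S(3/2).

g is continuous at t = 3/2 with value 9/2, so the series converges to 9/2 there.

9/2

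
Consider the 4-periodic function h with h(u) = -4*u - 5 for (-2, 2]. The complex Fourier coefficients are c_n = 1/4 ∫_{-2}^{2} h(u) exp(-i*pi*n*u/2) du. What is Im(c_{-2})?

Since h is real-valued, Im(c_{-2}) = -1/4 ∫_{-2}^{2} h(u) sin(-pi*u) du = b_{2}/2.
Integrating by parts (boundary term plus one more integral), an antiderivative of (-4*u - 5) sin(-pi*u) is -4*u*cos(pi*u)/pi + 4*sin(pi*u)/pi**2 - 5*cos(pi*u)/pi; evaluating from -2 to 2: ∫_{-2}^{2} (-4*u - 5) sin(-pi*u) du = (-13/pi) - (3/pi) = -16/pi.
Hence Im(c_{-2}) = (-1/4)·(-16/pi) = 4/pi.

4/pi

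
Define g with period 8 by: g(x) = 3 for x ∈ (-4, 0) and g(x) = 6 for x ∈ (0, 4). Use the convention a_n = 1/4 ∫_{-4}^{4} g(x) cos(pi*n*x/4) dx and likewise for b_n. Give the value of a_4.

a_4 = 1/4 ∫_{-4}^{4} g(x) cos(pi*x) dx.
Split the integral at the breakpoints.
Directly, an antiderivative of (3) cos(pi*x) is 3*sin(pi*x)/pi; evaluating from -4 to 0: ∫_{-4}^{0} (3) cos(pi*x) dx = (0) - (0) = 0.
Directly, an antiderivative of (6) cos(pi*x) is 6*sin(pi*x)/pi; evaluating from 0 to 4: ∫_{0}^{4} (6) cos(pi*x) dx = (0) - (0) = 0.
Summing the pieces and multiplying by (1/4) gives a_4 = 0.

0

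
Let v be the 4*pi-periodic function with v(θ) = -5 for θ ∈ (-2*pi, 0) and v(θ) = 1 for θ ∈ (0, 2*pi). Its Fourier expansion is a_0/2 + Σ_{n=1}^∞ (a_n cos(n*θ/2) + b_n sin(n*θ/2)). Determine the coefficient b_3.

b_3 = (1/(2*pi)) ∫_{-2*pi}^{2*pi} v(θ) sin(3*θ/2) dθ.
Split the integral at the breakpoints.
Directly, an antiderivative of (-5) sin(3*θ/2) is 10*cos(3*θ/2)/3; evaluating from -2*pi to 0: ∫_{-2*pi}^{0} (-5) sin(3*θ/2) dθ = (10/3) - (-10/3) = 20/3.
Directly, an antiderivative of (1) sin(3*θ/2) is -2*cos(3*θ/2)/3; evaluating from 0 to 2*pi: ∫_{0}^{2*pi} (1) sin(3*θ/2) dθ = (2/3) - (-2/3) = 4/3.
Summing the pieces and multiplying by (1/(2*pi)) gives b_3 = 4/pi.

4/pi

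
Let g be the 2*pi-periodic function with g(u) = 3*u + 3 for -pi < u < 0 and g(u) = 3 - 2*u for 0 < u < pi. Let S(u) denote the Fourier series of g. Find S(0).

g is continuous at u = 0 with value 3, so the series converges to 3 there.

3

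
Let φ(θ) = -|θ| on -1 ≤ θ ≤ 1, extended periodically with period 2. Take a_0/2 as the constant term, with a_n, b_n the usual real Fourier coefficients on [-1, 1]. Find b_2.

b_2 = ∫_{-1}^{1} φ(θ) sin(2*pi*θ) dθ.
φ is even and sin(2*pi*θ) is odd, so the integrand is odd over a symmetric interval and the integral vanishes.

0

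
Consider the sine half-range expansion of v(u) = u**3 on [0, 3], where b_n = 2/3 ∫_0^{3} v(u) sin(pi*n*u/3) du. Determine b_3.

-12/pi**3 + 18/pi

b_3 = 2/3 ∫_0^{3} (u**3) sin(pi*u) du.
Integrating by parts three times (tabular method), an antiderivative of (u**3) sin(pi*u) is -u**3*cos(pi*u)/pi + 3*u**2*sin(pi*u)/pi**2 + 6*u*cos(pi*u)/pi**3 - 6*sin(pi*u)/pi**4; evaluating from 0 to 3: ∫_{0}^{3} (u**3) sin(pi*u) du = (-18/pi**3 + 27/pi) - (0) = -18/pi**3 + 27/pi.
Hence b_3 = (2/3)·(-18/pi**3 + 27/pi) = -12/pi**3 + 18/pi.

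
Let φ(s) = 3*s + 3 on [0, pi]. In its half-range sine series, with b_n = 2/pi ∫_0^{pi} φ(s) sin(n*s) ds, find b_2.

-3

b_2 = 2/pi ∫_0^{pi} (3*s + 3) sin(2*s) ds.
Integrating by parts (boundary term plus one more integral), an antiderivative of (3*s + 3) sin(2*s) is -3*s*cos(2*s)/2 + 3*sin(2*s)/4 - 3*cos(2*s)/2; evaluating from 0 to pi: ∫_{0}^{pi} (3*s + 3) sin(2*s) ds = (-3*pi/2 - 3/2) - (-3/2) = -3*pi/2.
Hence b_2 = (2/pi)·(-3*pi/2) = -3.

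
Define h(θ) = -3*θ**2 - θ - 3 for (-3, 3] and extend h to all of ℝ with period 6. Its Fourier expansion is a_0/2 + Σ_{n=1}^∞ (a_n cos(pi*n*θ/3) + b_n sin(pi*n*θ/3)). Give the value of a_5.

a_5 = 1/3 ∫_{-3}^{3} h(θ) cos(5*pi*θ/3) dθ.
Integrating by parts twice (tabular method), an antiderivative of (-3*θ**2 - θ - 3) cos(5*pi*θ/3) is -9*θ**2*sin(5*pi*θ/3)/(5*pi) - 3*θ*sin(5*pi*θ/3)/(5*pi) - 54*θ*cos(5*pi*θ/3)/(25*pi**2) - 9*sin(5*pi*θ/3)/(5*pi) + 162*sin(5*pi*θ/3)/(125*pi**3) - 9*cos(5*pi*θ/3)/(25*pi**2); evaluating from -3 to 3: ∫_{-3}^{3} (-3*θ**2 - θ - 3) cos(5*pi*θ/3) dθ = (171/(25*pi**2)) - (-153/(25*pi**2)) = 324/(25*pi**2).
Hence a_5 = (1/3)·(324/(25*pi**2)) = 108/(25*pi**2).

108/(25*pi**2)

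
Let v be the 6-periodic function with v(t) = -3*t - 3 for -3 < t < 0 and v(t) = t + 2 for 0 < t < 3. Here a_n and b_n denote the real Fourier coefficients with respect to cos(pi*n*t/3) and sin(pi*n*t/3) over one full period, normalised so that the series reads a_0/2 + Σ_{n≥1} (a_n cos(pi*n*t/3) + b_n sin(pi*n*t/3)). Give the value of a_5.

-24/(25*pi**2)

a_5 = 1/3 ∫_{-3}^{3} v(t) cos(5*pi*t/3) dt.
Split the integral at the breakpoints.
Integrating by parts (boundary term plus one more integral), an antiderivative of (-3*t - 3) cos(5*pi*t/3) is -9*t*sin(5*pi*t/3)/(5*pi) - 9*sin(5*pi*t/3)/(5*pi) - 27*cos(5*pi*t/3)/(25*pi**2); evaluating from -3 to 0: ∫_{-3}^{0} (-3*t - 3) cos(5*pi*t/3) dt = (-27/(25*pi**2)) - (27/(25*pi**2)) = -54/(25*pi**2).
Integrating by parts (boundary term plus one more integral), an antiderivative of (t + 2) cos(5*pi*t/3) is 3*t*sin(5*pi*t/3)/(5*pi) + 6*sin(5*pi*t/3)/(5*pi) + 9*cos(5*pi*t/3)/(25*pi**2); evaluating from 0 to 3: ∫_{0}^{3} (t + 2) cos(5*pi*t/3) dt = (-9/(25*pi**2)) - (9/(25*pi**2)) = -18/(25*pi**2).
Summing the pieces and multiplying by (1/3) gives a_5 = -24/(25*pi**2).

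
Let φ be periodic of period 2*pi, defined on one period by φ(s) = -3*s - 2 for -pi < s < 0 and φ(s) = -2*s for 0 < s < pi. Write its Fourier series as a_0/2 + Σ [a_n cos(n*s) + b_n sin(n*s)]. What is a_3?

a_3 = 1/pi ∫_{-pi}^{pi} φ(s) cos(3*s) ds.
Split the integral at the breakpoints.
Integrating by parts (boundary term plus one more integral), an antiderivative of (-3*s - 2) cos(3*s) is -s*sin(3*s) - 2*sin(3*s)/3 - cos(3*s)/3; evaluating from -pi to 0: ∫_{-pi}^{0} (-3*s - 2) cos(3*s) ds = (-1/3) - (1/3) = -2/3.
Integrating by parts (boundary term plus one more integral), an antiderivative of (-2*s) cos(3*s) is -2*s*sin(3*s)/3 - 2*cos(3*s)/9; evaluating from 0 to pi: ∫_{0}^{pi} (-2*s) cos(3*s) ds = (2/9) - (-2/9) = 4/9.
Summing the pieces and multiplying by (1/pi) gives a_3 = -2/(9*pi).

-2/(9*pi)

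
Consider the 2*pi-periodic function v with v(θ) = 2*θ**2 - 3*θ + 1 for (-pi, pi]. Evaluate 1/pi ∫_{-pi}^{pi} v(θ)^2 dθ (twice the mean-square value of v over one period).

1/pi ∫_{-pi}^{pi} v(θ)^2 dθ = 1/pi · (2*pi*(15 + 65*pi**2 + 12*pi**4)/15) = 2 + 26*pi**2/3 + 8*pi**4/5.

2 + 26*pi**2/3 + 8*pi**4/5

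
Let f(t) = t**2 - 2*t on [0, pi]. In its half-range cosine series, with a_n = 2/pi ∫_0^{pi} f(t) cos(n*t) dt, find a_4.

a_4 = 2/pi ∫_0^{pi} (t**2 - 2*t) cos(4*t) dt.
Integrating by parts twice (tabular method), an antiderivative of (t**2 - 2*t) cos(4*t) is t**2*sin(4*t)/4 - t*sin(4*t)/2 + t*cos(4*t)/8 - sin(4*t)/32 - cos(4*t)/8; evaluating from 0 to pi: ∫_{0}^{pi} (t**2 - 2*t) cos(4*t) dt = (-1/8 + pi/8) - (-1/8) = pi/8.
Hence a_4 = (2/pi)·(pi/8) = 1/4.

1/4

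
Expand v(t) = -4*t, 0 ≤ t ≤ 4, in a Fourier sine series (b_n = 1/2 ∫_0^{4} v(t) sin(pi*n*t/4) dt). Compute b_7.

b_7 = 1/2 ∫_0^{4} (-4*t) sin(7*pi*t/4) dt.
Integrating by parts (boundary term plus one more integral), an antiderivative of (-4*t) sin(7*pi*t/4) is 16*t*cos(7*pi*t/4)/(7*pi) - 64*sin(7*pi*t/4)/(49*pi**2); evaluating from 0 to 4: ∫_{0}^{4} (-4*t) sin(7*pi*t/4) dt = (-64/(7*pi)) - (0) = -64/(7*pi).
Hence b_7 = (1/2)·(-64/(7*pi)) = -32/(7*pi).

-32/(7*pi)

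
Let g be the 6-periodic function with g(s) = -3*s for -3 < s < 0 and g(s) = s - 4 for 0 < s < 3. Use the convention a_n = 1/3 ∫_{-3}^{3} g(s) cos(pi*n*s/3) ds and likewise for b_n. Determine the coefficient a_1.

a_1 = 1/3 ∫_{-3}^{3} g(s) cos(pi*s/3) ds.
Split the integral at the breakpoints.
Integrating by parts (boundary term plus one more integral), an antiderivative of (-3*s) cos(pi*s/3) is -9*s*sin(pi*s/3)/pi - 27*cos(pi*s/3)/pi**2; evaluating from -3 to 0: ∫_{-3}^{0} (-3*s) cos(pi*s/3) ds = (-27/pi**2) - (27/pi**2) = -54/pi**2.
Integrating by parts (boundary term plus one more integral), an antiderivative of (s - 4) cos(pi*s/3) is 3*s*sin(pi*s/3)/pi - 12*sin(pi*s/3)/pi + 9*cos(pi*s/3)/pi**2; evaluating from 0 to 3: ∫_{0}^{3} (s - 4) cos(pi*s/3) ds = (-9/pi**2) - (9/pi**2) = -18/pi**2.
Summing the pieces and multiplying by (1/3) gives a_1 = -24/pi**2.

-24/pi**2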